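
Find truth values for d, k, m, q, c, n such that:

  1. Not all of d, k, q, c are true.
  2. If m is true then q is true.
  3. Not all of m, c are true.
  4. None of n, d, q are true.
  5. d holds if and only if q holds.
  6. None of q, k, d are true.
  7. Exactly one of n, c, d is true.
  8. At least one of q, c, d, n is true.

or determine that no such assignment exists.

d=F, k=F, m=F, q=F, c=T, n=F

  (1) {d, k, q, c}: 1/4 true — not all ✓
  (2) m=F ⇒ q: vacuous ✓
  (3) {m, c}: 1/2 true — not all ✓
  (4) {n, d, q}: 0 true — none ✓
  (5) d=F, q=F — same ✓
  (6) {q, k, d}: 0 true — none ✓
  (7) {n, c, d}: 1 true — exactly one ✓
  (8) {q, c, d, n}: 1 true — at least one ✓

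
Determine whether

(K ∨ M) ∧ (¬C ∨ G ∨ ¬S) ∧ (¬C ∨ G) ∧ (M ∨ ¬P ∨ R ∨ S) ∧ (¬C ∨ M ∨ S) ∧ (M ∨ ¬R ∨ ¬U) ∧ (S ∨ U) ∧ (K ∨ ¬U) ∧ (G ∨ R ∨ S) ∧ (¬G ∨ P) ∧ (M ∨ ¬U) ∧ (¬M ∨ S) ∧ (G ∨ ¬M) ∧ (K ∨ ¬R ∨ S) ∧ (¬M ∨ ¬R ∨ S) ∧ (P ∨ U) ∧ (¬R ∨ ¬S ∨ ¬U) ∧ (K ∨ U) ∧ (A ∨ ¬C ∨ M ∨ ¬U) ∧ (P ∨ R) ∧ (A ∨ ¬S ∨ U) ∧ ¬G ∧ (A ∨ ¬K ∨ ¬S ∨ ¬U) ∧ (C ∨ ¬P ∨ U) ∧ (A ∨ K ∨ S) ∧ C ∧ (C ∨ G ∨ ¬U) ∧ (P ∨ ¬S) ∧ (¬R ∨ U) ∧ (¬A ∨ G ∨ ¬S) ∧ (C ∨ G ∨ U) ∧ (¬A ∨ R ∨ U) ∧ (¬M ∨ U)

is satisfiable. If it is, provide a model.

Case C = True:
  (¬C ∨ G) forces G = True.
  Clause (¬G) is falsified — contradiction.
Case C = False:
  Clause (C) is falsified — contradiction.
Both cases fail, so the formula is unsatisfiable.

The formula is unsatisfiable.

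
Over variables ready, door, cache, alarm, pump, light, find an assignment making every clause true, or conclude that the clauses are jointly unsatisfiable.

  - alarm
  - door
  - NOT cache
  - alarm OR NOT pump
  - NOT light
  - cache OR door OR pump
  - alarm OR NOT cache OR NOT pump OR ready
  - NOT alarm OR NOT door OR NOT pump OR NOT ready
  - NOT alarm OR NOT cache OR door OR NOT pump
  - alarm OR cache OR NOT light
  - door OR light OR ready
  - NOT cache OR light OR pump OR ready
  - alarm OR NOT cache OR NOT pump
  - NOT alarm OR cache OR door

ready=F; door=T; cache=F; alarm=T; pump=F; light=F

Unit clause (alarm) forces alarm = True.
Unit clause (door) forces door = True.
Unit clause (NOT cache) forces cache = False.
Unit clause (NOT light) forces light = False.
Set ready = False.
Set pump = False.
All clauses satisfied.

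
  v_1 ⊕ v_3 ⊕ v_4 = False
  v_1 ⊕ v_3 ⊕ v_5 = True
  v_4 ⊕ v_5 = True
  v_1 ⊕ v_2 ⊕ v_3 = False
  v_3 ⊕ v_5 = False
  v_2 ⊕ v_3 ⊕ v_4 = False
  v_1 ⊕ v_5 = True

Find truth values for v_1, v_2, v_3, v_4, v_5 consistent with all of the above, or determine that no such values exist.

v_1=T; v_2=T; v_3=F; v_4=T; v_5=F

v_1 ⊕ v_3 ⊕ v_4 = T ⊕ F ⊕ T = False ✓
v_1 ⊕ v_3 ⊕ v_5 = T ⊕ F ⊕ F = True ✓
v_4 ⊕ v_5 = T ⊕ F = True ✓
v_1 ⊕ v_2 ⊕ v_3 = T ⊕ T ⊕ F = False ✓
v_3 ⊕ v_5 = F ⊕ F = False ✓
v_2 ⊕ v_3 ⊕ v_4 = T ⊕ F ⊕ T = False ✓
v_1 ⊕ v_5 = T ⊕ F = True ✓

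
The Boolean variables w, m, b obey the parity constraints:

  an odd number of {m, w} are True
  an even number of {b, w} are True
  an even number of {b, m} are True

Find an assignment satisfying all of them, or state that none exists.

Unsatisfiable

Adding constraints 1, 2, 3 mod 2: every variable appears an even number of times on the left, so the left side is 0.
But the right sides sum to 1 (mod 2). 0 ≠ 1 — the system is inconsistent.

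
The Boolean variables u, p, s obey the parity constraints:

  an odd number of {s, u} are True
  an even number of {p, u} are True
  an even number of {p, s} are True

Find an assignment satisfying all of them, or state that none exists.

Adding constraints 1, 2, 3 mod 2: every variable appears an even number of times on the left, so the left side is 0.
But the right sides sum to 1 (mod 2). 0 ≠ 1 — the system is inconsistent.

UNSATISFIABLE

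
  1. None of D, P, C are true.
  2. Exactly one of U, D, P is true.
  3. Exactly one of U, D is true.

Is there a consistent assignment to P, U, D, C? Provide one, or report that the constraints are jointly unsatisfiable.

P = False, U = True, D = False, C = False

  (1) {D, P, C}: 0 true — none ✓
  (2) {U, D, P}: 1 true — exactly one ✓
  (3) {U, D}: 1 true — exactly one ✓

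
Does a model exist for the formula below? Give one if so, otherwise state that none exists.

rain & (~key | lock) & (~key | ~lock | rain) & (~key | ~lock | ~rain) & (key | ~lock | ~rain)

Unit clause (rain) forces rain = True.
Try key = True:
  (~key | lock) forces lock = True.
  clause (~key | ~lock | ~rain) is falsified — backtrack.
So key = False.
  then (key | ~lock | ~rain) forces lock = False.
Check each clause:
  (rain): rain holds.
  (~key | lock): ~key holds.
  (~key | ~lock | rain): ~key holds.
  (~key | ~lock | ~rain): ~key holds.
  (key | ~lock | ~rain): ~lock holds.
All clauses satisfied.

key: False; rain: True; lock: False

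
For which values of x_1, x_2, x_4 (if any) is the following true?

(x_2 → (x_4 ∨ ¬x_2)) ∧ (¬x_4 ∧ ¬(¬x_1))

x_1=T; x_2=F; x_4=F

  x_2 → (x_4 ∨ ¬x_2) = True
    x_4 ∨ ¬x_2 = True
      ¬x_2 = True
  ¬x_4 ∧ ¬(¬x_1) = True
    ¬x_4 = True
    ¬(¬x_1) = True
      ¬x_1 = False
Both conjuncts True, so the formula holds.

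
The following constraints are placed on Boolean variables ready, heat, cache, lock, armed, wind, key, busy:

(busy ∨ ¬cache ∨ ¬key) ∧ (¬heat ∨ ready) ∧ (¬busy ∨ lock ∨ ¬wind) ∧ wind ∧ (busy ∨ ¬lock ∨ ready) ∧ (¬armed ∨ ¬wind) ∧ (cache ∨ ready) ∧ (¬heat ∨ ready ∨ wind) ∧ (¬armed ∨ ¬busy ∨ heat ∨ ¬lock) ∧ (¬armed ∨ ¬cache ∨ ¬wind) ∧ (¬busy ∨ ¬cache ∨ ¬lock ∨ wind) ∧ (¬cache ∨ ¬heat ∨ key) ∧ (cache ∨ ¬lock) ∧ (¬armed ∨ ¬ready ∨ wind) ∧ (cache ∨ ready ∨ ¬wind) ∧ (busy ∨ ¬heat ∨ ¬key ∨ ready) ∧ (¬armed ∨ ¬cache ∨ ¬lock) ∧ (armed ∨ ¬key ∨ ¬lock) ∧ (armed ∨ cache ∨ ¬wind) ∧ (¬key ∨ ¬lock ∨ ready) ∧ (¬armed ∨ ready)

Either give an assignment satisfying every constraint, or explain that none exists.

Unit clause (wind) forces wind = True.
In (¬armed ∨ ¬wind) only ¬armed is left, so armed = False.
In (armed ∨ cache ∨ ¬wind) only cache is left, so cache = True.
Set ready = True.
Try heat = True:
  (¬cache ∨ ¬heat ∨ key) forces key = True.
  (busy ∨ ¬cache ∨ ¬key) forces busy = True.
  (¬busy ∨ lock ∨ ¬wind) forces lock = True.
  clause (armed ∨ ¬key ∨ ¬lock) is falsified — backtrack.
So heat = False.
Set lock = False.
  then (¬busy ∨ lock ∨ ¬wind) forces busy = False.
  then (busy ∨ ¬cache ∨ ¬key) forces key = False.
All clauses satisfied.

ready=T, heat=F, cache=T, lock=F, armed=F, wind=T, key=F, busy=F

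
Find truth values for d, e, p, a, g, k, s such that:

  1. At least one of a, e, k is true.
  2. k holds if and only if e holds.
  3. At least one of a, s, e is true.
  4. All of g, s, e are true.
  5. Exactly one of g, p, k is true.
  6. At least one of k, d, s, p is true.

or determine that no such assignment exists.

The formula is unsatisfiable.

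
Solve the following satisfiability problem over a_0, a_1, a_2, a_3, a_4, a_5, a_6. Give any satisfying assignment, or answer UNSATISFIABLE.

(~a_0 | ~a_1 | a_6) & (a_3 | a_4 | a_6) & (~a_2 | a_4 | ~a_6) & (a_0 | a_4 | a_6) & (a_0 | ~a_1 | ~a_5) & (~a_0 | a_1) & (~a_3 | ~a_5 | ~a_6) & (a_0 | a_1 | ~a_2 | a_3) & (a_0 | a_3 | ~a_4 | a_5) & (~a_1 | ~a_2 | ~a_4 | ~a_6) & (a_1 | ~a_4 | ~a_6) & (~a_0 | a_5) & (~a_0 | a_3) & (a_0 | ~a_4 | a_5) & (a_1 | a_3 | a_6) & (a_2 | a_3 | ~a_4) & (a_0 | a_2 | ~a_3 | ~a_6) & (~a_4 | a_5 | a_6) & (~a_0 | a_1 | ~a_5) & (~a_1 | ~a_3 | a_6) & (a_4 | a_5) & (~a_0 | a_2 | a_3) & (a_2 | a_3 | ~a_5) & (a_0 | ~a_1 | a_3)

a_0: False; a_1: False; a_2: False; a_3: True; a_4: True; a_5: True; a_6: False

Try a_0 = True:
  (~a_0 | a_1) forces a_1 = True.
  (~a_0 | ~a_1 | a_6) forces a_6 = True.
  (~a_0 | a_5) forces a_5 = True.
  (~a_3 | ~a_5 | ~a_6) forces a_3 = False.
  clause (~a_0 | a_3) is falsified — backtrack.
So a_0 = False.
Set a_1 = False.
Set a_2 = False.
Try a_3 = False:
  (a_1 | a_3 | a_6) forces a_6 = True.
  (a_1 | ~a_4 | ~a_6) forces a_4 = False.
  (a_4 | a_5) forces a_5 = True.
  clause (a_2 | a_3 | ~a_5) is falsified — backtrack.
So a_3 = True.
  then (a_0 | a_2 | ~a_3 | ~a_6) forces a_6 = False.
  then (a_0 | a_4 | a_6) forces a_4 = True.
  then (a_0 | ~a_4 | a_5) forces a_5 = True.
All clauses satisfied.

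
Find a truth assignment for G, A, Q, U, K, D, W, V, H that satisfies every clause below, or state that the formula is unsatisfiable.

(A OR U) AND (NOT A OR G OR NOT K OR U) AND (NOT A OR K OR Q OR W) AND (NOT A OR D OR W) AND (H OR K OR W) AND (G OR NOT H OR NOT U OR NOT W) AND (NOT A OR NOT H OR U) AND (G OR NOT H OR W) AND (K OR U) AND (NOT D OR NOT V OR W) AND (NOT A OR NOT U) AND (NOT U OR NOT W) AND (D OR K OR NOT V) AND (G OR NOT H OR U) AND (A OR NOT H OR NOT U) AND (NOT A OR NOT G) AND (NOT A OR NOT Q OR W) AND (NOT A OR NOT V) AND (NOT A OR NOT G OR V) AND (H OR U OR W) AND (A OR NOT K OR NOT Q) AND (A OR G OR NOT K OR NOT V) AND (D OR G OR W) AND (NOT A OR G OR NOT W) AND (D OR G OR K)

Set G = True.
  then (NOT A OR NOT G) forces A = False.
  then (A OR U) forces U = True.
  then (NOT U OR NOT W) forces W = False.
  then (A OR NOT H OR NOT U) forces H = False.
  then (H OR K OR W) forces K = True.
  then (A OR NOT K OR NOT Q) forces Q = False.
Set D = False.
Set V = True.
All clauses satisfied.

G = True, A = False, Q = False, U = True, K = True, D = False, W = False, V = True, H = False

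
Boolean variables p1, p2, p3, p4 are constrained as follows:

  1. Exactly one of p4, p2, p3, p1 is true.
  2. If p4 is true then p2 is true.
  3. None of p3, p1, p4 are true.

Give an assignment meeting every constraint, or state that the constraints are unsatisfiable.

p1=F, p2=T, p3=F, p4=F

  (1) {p4, p2, p3, p1}: 1 true — exactly one ✓
  (2) p4=F ⇒ p2: vacuous ✓
  (3) {p3, p1, p4}: 0 true — none ✓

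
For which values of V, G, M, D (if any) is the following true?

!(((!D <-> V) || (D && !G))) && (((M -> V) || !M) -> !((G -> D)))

V = False, G = False, M = True, D = False

  !(((!D <-> V) || (D && !G))) = True
    (!D <-> V) || (D && !G) = False
      !D <-> V = False
        !D = True
      D && !G = False
        !G = True
  ((M -> V) || !M) -> !((G -> D)) = True
    (M -> V) || !M = False
      M -> V = False
      !M = False
    !((G -> D)) = False
      G -> D = True
Both conjuncts True, so the formula holds.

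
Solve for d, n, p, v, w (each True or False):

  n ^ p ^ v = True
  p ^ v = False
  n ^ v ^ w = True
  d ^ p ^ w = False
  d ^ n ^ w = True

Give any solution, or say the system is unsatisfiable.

d: False, n: True, p: False, v: False, w: False

n ^ p ^ v = T ^ F ^ F = True ✓
p ^ v = F ^ F = False ✓
n ^ v ^ w = T ^ F ^ F = True ✓
d ^ p ^ w = F ^ F ^ F = False ✓
d ^ n ^ w = F ^ T ^ F = True ✓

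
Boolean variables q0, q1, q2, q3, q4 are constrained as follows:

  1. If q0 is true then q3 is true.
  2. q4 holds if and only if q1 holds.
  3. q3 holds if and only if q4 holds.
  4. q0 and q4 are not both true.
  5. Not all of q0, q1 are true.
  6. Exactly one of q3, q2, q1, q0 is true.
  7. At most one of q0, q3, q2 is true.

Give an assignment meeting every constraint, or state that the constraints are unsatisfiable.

q0: False, q1: False, q2: True, q3: False, q4: False

  (1) q0=F ⇒ q3: vacuous ✓
  (2) q4=F, q1=F — same ✓
  (3) q3=F, q4=F — same ✓
  (4) q0=F, q4=F — not both ✓
  (5) {q0, q1}: 0/2 true — not all ✓
  (6) {q3, q2, q1, q0}: 1 true — exactly one ✓
  (7) {q0, q3, q2}: 1 true — at most one ✓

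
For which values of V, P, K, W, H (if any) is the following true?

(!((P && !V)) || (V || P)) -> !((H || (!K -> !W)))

V: True, P: True, K: False, W: True, H: False

  (!((P && !V)) || (V || P)) -> !((H || (!K -> !W))) = True
    !((P && !V)) || (V || P) = True
      !((P && !V)) = True
        P && !V = False
          !V = False
      V || P = True
    !((H || (!K -> !W))) = True
      H || (!K -> !W) = False
        !K -> !W = False
          !K = True
          !W = False
The formula evaluates to True.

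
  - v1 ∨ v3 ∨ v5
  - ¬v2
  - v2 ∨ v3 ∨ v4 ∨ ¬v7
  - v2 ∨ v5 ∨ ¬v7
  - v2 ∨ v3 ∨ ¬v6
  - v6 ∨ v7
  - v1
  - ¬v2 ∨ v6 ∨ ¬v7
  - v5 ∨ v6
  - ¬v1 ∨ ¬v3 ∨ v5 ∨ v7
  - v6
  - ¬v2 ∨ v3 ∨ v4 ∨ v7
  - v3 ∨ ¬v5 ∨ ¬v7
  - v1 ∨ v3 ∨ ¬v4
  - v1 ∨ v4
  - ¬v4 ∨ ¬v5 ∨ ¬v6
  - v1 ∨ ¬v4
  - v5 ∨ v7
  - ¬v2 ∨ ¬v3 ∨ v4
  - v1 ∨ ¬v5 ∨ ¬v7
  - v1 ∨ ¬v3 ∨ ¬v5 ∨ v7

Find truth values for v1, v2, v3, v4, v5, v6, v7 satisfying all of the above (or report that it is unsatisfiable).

v1 = True, v2 = False, v3 = True, v4 = False, v5 = True, v6 = True, v7 = True

Unit clause (¬v2) forces v2 = False.
Unit clause (v1) forces v1 = True.
Unit clause (v6) forces v6 = True.
In (v2 ∨ v3 ∨ ¬v6) only v3 is left, so v3 = True.
Try v4 = True:
  (¬v4 ∨ ¬v5 ∨ ¬v6) forces v5 = False.
  (v2 ∨ v5 ∨ ¬v7) forces v7 = False.
  clause (¬v1 ∨ ¬v3 ∨ v5 ∨ v7) is falsified — backtrack.
So v4 = False.
Set v5 = True.
Set v7 = True.
All clauses satisfied.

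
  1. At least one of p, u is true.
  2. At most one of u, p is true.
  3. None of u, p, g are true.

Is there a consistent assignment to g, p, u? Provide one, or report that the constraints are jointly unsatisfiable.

Unsatisfiable

Case p = True:
  Constraint (3) is violated (p=T) — contradiction.
Case p = False:
  (1) with p=F forces u = True.
  Constraint (3) is violated (u=T) — contradiction.
Both cases fail — unsatisfiable.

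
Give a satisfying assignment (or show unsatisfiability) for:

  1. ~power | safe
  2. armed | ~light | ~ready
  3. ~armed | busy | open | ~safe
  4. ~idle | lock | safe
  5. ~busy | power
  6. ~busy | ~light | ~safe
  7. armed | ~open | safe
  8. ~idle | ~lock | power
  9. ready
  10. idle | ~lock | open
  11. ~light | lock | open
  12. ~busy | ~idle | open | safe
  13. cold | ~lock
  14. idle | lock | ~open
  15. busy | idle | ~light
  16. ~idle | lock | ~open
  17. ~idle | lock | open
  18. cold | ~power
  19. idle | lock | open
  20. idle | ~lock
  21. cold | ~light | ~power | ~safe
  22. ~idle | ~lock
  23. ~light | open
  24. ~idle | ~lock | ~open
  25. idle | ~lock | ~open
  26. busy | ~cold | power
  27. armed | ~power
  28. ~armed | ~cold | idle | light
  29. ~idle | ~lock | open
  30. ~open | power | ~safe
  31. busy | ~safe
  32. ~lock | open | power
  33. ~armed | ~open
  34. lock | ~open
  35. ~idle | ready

Case lock = True:
  (ready) forces ready = True.
  (cold | ~lock) forces cold = True.
  (idle | ~lock) forces idle = True.
  Clause (~idle | ~lock) is falsified — contradiction.
Case lock = False:
  (ready) forces ready = True.
  (lock | ~open) forces open = False.
  (~light | lock | open) forces light = False.
  (~idle | lock | open) forces idle = False.
  Clause (idle | lock | open) is falsified — contradiction.
Both cases fail, so the formula is unsatisfiable.

Unsatisfiable — no assignment works.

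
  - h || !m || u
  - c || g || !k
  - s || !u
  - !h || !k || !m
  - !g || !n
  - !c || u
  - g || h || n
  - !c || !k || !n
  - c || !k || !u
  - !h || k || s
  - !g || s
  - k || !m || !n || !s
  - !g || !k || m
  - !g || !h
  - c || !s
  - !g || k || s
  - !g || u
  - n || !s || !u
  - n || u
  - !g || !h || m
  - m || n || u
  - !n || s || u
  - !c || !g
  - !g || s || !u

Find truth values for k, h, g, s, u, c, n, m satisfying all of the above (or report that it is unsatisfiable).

k = False, h = False, g = False, s = True, u = True, c = True, n = True, m = False

Set k = False.
Set h = False.
Set g = False.
  then (g || h || n) forces n = True.
Try s = False:
  (s || !u) forces u = False.
  clause (!n || s || u) is falsified — backtrack.
So s = True.
  then (k || !m || !n || !s) forces m = False.
  then (c || !s) forces c = True.
  then (!c || u) forces u = True.
All clauses satisfied.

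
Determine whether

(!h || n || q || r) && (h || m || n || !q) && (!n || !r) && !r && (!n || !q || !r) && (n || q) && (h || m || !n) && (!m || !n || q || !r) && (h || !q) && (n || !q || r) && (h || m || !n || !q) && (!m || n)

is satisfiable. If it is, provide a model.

m = True, n = True, h = True, q = False, r = False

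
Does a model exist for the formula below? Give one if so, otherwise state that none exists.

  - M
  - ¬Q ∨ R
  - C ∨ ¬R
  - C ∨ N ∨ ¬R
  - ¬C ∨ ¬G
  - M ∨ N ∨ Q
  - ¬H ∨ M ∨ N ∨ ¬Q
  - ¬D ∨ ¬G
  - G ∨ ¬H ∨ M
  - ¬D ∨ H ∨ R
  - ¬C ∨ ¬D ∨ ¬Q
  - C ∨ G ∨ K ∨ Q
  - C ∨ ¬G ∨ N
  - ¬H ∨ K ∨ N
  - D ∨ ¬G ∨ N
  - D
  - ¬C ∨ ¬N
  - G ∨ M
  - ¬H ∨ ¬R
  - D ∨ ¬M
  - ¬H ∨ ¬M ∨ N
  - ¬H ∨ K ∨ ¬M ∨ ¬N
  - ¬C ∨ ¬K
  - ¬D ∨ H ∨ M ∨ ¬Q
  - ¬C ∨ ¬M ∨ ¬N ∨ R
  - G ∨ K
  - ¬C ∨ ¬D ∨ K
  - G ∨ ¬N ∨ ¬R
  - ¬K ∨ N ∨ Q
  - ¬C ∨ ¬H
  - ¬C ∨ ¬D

C = False, N = True, M = True, H = True, G = False, K = True, D = True, Q = False, R = False

Unit clause (M) forces M = True.
Unit clause (D) forces D = True.
In (¬C ∨ ¬D) only ¬C is left, so C = False.
In (C ∨ ¬R) only ¬R is left, so R = False.
In (¬D ∨ ¬G) only ¬G is left, so G = False.
In (¬D ∨ H ∨ R) only H is left, so H = True.
In (¬H ∨ ¬M ∨ N) only N is left, so N = True.
In (¬H ∨ K ∨ ¬M ∨ ¬N) only K is left, so K = True.
In (¬Q ∨ R) only ¬Q is left, so Q = False.
All clauses satisfied.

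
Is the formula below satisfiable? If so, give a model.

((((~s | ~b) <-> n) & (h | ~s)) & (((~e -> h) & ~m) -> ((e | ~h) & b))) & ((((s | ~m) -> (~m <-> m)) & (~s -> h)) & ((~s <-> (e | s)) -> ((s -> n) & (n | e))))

s: False, b: True, n: True, m: True, e: True, h: True

  (((~s | ~b) <-> n) & (h | ~s)) & (((~e -> h) & ~m) -> ((e | ~h) & b)) = True
    ((~s | ~b) <-> n) & (h | ~s) = True
      (~s | ~b) <-> n = True
        ~s | ~b = True
          ~s = True
          ~b = False
      h | ~s = True
        ~s = True
    ((~e -> h) & ~m) -> ((e | ~h) & b) = True
      (~e -> h) & ~m = False
        ~e -> h = True
          ~e = False
        ~m = False
      (e | ~h) & b = True
        e | ~h = True
          ~h = False
  (((s | ~m) -> (~m <-> m)) & (~s -> h)) & ((~s <-> (e | s)) -> ((s -> n) & (n | e))) = True
    ((s | ~m) -> (~m <-> m)) & (~s -> h) = True
      (s | ~m) -> (~m <-> m) = True
        s | ~m = False
          ~m = False
        ~m <-> m = False
          ~m = False
      ~s -> h = True
        ~s = True
    (~s <-> (e | s)) -> ((s -> n) & (n | e)) = True
      ~s <-> (e | s) = True
        ~s = True
        e | s = True
      (s -> n) & (n | e) = True
        s -> n = True
        n | e = True
Both conjuncts True, so the formula holds.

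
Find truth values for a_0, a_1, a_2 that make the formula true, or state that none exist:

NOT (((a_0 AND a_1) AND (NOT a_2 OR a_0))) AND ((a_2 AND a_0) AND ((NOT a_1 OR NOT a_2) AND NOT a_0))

UNSATISFIABLE

Case a_0 = True: the conjunct NOT a_0 is False.
Case a_0 = False: the conjunct a_0 is False.
Both cases fail — unsatisfiable.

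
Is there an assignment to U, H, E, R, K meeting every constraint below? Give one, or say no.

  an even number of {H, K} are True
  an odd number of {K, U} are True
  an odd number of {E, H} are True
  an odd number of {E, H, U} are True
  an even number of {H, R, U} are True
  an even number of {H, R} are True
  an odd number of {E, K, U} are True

U = False; H = True; E = False; R = True; K = True

{H, K}: 2 true → even ✓
{K, U}: 1 true → odd ✓
{E, H}: 1 true → odd ✓
{E, H, U}: 1 true → odd ✓
{H, R, U}: 2 true → even ✓
{H, R}: 2 true → even ✓
{E, K, U}: 1 true → odd ✓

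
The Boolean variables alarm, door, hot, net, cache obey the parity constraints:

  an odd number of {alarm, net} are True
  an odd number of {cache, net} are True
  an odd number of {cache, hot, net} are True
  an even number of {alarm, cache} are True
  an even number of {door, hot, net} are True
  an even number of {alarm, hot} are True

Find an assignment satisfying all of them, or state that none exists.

alarm = False, door = True, hot = False, net = True, cache = False

{alarm, net}: 1 true → odd ✓
{cache, net}: 1 true → odd ✓
{cache, hot, net}: 1 true → odd ✓
{alarm, cache}: 0 true → even ✓
{door, hot, net}: 2 true → even ✓
{alarm, hot}: 0 true → even ✓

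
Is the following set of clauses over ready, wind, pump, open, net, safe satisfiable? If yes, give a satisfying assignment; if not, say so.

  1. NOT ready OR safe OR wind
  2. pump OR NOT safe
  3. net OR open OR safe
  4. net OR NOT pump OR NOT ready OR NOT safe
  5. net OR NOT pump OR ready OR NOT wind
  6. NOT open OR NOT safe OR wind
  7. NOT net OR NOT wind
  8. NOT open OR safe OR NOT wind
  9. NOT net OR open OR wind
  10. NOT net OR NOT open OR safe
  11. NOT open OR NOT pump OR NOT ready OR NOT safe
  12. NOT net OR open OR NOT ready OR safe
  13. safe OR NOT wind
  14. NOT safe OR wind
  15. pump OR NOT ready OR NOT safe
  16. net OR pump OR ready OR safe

ready=F, wind=F, pump=T, open=T, net=F, safe=F

Set ready = False.
Try wind = True:
  (NOT net OR NOT wind) forces net = False.
  (net OR NOT pump OR ready OR NOT wind) forces pump = False.
  (pump OR NOT safe) forces safe = False.
  clause (safe OR NOT wind) is falsified — backtrack.
So wind = False.
  then (NOT safe OR wind) forces safe = False.
Set pump = True.
Set open = True.
  then (NOT net OR NOT open OR safe) forces net = False.
All clauses satisfied.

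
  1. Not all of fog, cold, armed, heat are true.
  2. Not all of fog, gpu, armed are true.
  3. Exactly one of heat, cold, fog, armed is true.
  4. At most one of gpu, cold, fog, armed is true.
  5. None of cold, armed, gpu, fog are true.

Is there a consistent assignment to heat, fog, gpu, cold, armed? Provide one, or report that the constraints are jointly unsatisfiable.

heat: True; fog: False; gpu: False; cold: False; armed: False

  (1) {fog, cold, armed, heat}: 1/4 true — not all ✓
  (2) {fog, gpu, armed}: 0/3 true — not all ✓
  (3) {heat, cold, fog, armed}: 1 true — exactly one ✓
  (4) {gpu, cold, fog, armed}: 0 true — at most one ✓
  (5) {cold, armed, gpu, fog}: 0 true — none ✓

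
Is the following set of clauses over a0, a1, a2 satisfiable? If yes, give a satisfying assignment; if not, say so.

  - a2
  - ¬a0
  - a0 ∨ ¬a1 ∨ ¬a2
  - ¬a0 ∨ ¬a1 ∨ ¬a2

Unit clause (a2) forces a2 = True.
Unit clause (¬a0) forces a0 = False.
In (a0 ∨ ¬a1 ∨ ¬a2) only ¬a1 is left, so a1 = False.
Check each clause:
  (a2): a2 holds.
  (¬a0): ¬a0 holds.
  (a0 ∨ ¬a1 ∨ ¬a2): ¬a1 holds.
  (¬a0 ∨ ¬a1 ∨ ¬a2): ¬a0 holds.
All clauses satisfied.

a0 = False, a1 = False, a2 = True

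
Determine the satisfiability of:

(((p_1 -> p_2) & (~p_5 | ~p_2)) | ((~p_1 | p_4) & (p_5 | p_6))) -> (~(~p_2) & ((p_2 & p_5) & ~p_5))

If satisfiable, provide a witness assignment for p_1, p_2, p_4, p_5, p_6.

p_1 = True, p_2 = False, p_4 = True, p_5 = False, p_6 = False

  (((p_1 -> p_2) & (~p_5 | ~p_2)) | ((~p_1 | p_4) & (p_5 | p_6))) -> (~(~p_2) & ((p_2 & p_5) & ~p_5)) = True
    ((p_1 -> p_2) & (~p_5 | ~p_2)) | ((~p_1 | p_4) & (p_5 | p_6)) = False
      (p_1 -> p_2) & (~p_5 | ~p_2) = False
        p_1 -> p_2 = False
        ~p_5 | ~p_2 = True
          ~p_5 = True
          ~p_2 = True
      (~p_1 | p_4) & (p_5 | p_6) = False
        ~p_1 | p_4 = True
          ~p_1 = False
        p_5 | p_6 = False
    ~(~p_2) & ((p_2 & p_5) & ~p_5) = False
      ~(~p_2) = False
        ~p_2 = True
      (p_2 & p_5) & ~p_5 = False
        p_2 & p_5 = False
        ~p_5 = True
The formula evaluates to True.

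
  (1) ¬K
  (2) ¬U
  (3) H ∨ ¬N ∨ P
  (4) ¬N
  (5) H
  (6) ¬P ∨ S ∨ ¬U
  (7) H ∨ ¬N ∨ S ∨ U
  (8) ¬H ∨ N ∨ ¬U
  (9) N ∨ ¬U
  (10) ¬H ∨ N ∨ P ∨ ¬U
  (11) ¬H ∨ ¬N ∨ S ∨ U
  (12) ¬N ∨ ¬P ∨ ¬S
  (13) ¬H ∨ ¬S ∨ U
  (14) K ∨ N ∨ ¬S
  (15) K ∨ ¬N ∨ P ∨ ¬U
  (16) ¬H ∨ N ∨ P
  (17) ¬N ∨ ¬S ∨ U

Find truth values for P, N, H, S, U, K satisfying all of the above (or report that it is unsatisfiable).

P=T, N=F, H=T, S=F, U=F, K=F

Unit clause (¬K) forces K = False.
Unit clause (¬U) forces U = False.
Unit clause (¬N) forces N = False.
Unit clause (H) forces H = True.
In (¬H ∨ ¬S ∨ U) only ¬S is left, so S = False.
In (¬H ∨ N ∨ P) only P is left, so P = True.
All clauses satisfied.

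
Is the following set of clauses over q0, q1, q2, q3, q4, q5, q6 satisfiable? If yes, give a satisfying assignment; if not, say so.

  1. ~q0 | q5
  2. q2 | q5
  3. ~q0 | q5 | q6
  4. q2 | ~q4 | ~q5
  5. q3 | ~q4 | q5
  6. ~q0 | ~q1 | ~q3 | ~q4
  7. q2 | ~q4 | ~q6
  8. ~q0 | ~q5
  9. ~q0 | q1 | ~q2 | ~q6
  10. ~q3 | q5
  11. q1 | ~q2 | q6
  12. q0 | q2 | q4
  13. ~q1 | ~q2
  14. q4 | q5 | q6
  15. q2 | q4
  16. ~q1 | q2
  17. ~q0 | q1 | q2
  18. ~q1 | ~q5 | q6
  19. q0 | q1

Case q0 = True:
  (~q0 | q5) forces q5 = True.
  Clause (~q0 | ~q5) is falsified — contradiction.
Case q0 = False:
  (q0 | q1) forces q1 = True.
  (~q1 | ~q2) forces q2 = False.
  Clause (~q1 | q2) is falsified — contradiction.
Both cases fail, so the formula is unsatisfiable.

Unsatisfiable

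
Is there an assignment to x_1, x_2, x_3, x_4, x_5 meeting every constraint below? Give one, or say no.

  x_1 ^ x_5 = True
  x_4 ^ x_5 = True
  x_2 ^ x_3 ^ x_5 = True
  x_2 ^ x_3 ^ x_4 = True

Unsatisfiable

Adding constraints 2, 3, 4 mod 2: every variable appears an even number of times on the left, so the left side is 0.
But the right sides sum to 1 (mod 2). 0 ≠ 1 — the system is inconsistent.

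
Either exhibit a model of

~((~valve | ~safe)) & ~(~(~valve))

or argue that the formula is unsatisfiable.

Case valve = True: the conjunct ~(~(~valve)) becomes ~(~False) = False.
Case valve = False: the conjunct ~((~valve | ~safe)) becomes ~((True | ~safe)) = False.
Both cases fail — unsatisfiable.

No satisfying assignment exists.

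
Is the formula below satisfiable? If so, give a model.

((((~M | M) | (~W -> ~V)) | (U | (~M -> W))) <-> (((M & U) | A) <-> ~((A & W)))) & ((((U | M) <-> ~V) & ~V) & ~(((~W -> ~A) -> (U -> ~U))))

U = True, V = False, M = True, A = False, W = True

  (((~M | M) | (~W -> ~V)) | (U | (~M -> W))) <-> (((M & U) | A) <-> ~((A & W))) = True
    ((~M | M) | (~W -> ~V)) | (U | (~M -> W)) = True
      (~M | M) | (~W -> ~V) = True
        ~M | M = True
          ~M = False
        ~W -> ~V = True
          ~W = False
          ~V = True
      U | (~M -> W) = True
        ~M -> W = True
          ~M = False
    ((M & U) | A) <-> ~((A & W)) = True
      (M & U) | A = True
        M & U = True
      ~((A & W)) = True
        A & W = False
  (((U | M) <-> ~V) & ~V) & ~(((~W -> ~A) -> (U -> ~U))) = True
    ((U | M) <-> ~V) & ~V = True
      (U | M) <-> ~V = True
        U | M = True
        ~V = True
      ~V = True
    ~(((~W -> ~A) -> (U -> ~U))) = True
      (~W -> ~A) -> (U -> ~U) = False
        ~W -> ~A = True
          ~W = False
          ~A = True
        U -> ~U = False
          ~U = False
Both conjuncts True, so the formula holds.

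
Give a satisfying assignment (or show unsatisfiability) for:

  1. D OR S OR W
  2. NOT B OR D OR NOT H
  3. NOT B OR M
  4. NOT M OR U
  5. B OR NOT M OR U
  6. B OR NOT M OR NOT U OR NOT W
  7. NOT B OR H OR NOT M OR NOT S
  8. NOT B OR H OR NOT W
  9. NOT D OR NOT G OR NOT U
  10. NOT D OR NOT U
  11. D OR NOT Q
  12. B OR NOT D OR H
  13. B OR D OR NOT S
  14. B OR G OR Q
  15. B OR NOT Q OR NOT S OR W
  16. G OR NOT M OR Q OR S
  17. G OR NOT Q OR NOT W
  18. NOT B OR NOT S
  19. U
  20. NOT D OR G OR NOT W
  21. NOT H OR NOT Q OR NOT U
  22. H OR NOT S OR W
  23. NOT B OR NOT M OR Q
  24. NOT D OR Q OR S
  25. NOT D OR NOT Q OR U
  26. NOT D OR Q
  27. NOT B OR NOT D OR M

Unit clause (U) forces U = True.
In (NOT D OR NOT U) only NOT D is left, so D = False.
In (D OR NOT Q) only NOT Q is left, so Q = False.
Set W = True.
Try G = False:
  (B OR G OR Q) forces B = True.
  (NOT B OR D OR NOT H) forces H = False.
  clause (NOT B OR H OR NOT W) is falsified — backtrack.
So G = True.
Set S = False.
Try M = True:
  (B OR NOT M OR NOT U OR NOT W) forces B = True.
  clause (NOT B OR NOT M OR Q) is falsified — backtrack.
So M = False.
  then (NOT B OR M) forces B = False.
Set H = True.
All clauses satisfied.

W=T; G=T; D=F; U=T; Q=F; S=F; M=F; B=F; H=T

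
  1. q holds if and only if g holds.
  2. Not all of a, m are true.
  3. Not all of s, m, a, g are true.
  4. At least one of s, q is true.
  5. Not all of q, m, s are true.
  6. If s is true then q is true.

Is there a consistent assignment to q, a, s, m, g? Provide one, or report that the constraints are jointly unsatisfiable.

q = True, a = False, s = True, m = False, g = True

  (1) q=T, g=T — same ✓
  (2) {a, m}: 0/2 true — not all ✓
  (3) {s, m, a, g}: 2/4 true — not all ✓
  (4) {s, q}: 2 true — at least one ✓
  (5) {q, m, s}: 2/3 true — not all ✓
  (6) s=T ⇒ q: T ✓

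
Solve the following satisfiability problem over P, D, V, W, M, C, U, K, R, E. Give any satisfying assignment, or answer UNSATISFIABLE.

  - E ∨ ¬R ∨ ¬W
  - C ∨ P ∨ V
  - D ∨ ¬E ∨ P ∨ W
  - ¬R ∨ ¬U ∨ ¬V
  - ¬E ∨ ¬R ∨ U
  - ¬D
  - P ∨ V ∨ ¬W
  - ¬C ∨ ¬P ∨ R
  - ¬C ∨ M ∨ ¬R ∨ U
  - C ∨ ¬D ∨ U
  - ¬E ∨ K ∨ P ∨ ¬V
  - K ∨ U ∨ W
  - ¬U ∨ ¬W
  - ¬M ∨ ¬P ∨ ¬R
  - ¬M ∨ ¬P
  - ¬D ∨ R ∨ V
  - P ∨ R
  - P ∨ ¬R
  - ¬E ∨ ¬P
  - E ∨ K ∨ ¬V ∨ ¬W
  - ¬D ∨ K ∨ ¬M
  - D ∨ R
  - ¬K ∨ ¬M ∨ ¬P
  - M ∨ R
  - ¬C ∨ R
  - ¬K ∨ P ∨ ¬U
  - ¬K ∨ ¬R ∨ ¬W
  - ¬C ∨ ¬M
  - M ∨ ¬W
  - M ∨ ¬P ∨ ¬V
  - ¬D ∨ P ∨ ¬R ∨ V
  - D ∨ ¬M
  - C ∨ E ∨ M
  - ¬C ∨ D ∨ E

The formula is unsatisfiable.

Case D = True:
  Clause (¬D) is falsified — contradiction.
Case D = False:
  (D ∨ R) forces R = True.
  (P ∨ ¬R) forces P = True.
  (¬M ∨ ¬P ∨ ¬R) forces M = False.
  (¬E ∨ ¬P) forces E = False.
  (E ∨ ¬R ∨ ¬W) forces W = False.
  (M ∨ ¬P ∨ ¬V) forces V = False.
  (C ∨ E ∨ M) forces C = True.
  Clause (¬C ∨ D ∨ E) is falsified — contradiction.
Both cases fail, so the formula is unsatisfiable.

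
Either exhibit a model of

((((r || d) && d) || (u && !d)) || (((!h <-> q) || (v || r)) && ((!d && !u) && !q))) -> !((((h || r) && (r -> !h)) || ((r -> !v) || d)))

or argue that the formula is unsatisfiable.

r = False; u = False; q = True; v = True; h = True; d = False

  ((((r || d) && d) || (u && !d)) || (((!h <-> q) || (v || r)) && ((!d && !u) && !q))) -> !((((h || r) && (r -> !h)) || ((r -> !v) || d))) = True
    (((r || d) && d) || (u && !d)) || (((!h <-> q) || (v || r)) && ((!d && !u) && !q)) = False
      ((r || d) && d) || (u && !d) = False
        (r || d) && d = False
          r || d = False
        u && !d = False
          !d = True
      ((!h <-> q) || (v || r)) && ((!d && !u) && !q) = False
        (!h <-> q) || (v || r) = True
          !h <-> q = False
            !h = False
          v || r = True
        (!d && !u) && !q = False
          !d && !u = True
            !d = True
            !u = True
          !q = False
    !((((h || r) && (r -> !h)) || ((r -> !v) || d))) = False
      ((h || r) && (r -> !h)) || ((r -> !v) || d) = True
        (h || r) && (r -> !h) = True
          h || r = True
          r -> !h = True
            !h = False
        (r -> !v) || d = True
          r -> !v = True
            !v = False
The formula evaluates to True.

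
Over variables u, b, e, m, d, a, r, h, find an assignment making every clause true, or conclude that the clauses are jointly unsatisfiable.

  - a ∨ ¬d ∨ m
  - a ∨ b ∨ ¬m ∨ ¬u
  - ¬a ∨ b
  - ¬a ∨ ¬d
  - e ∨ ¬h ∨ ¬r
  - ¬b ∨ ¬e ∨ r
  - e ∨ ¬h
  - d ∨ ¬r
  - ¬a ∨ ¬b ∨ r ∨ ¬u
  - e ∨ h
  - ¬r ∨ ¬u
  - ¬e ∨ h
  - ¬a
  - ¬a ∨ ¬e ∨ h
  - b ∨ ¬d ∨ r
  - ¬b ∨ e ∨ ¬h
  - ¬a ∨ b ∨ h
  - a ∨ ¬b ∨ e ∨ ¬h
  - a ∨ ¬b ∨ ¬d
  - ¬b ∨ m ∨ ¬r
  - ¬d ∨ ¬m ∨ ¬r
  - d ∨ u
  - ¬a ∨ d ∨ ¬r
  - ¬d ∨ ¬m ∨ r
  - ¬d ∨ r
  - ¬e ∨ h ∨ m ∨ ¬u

Unit clause (¬a) forces a = False.
Set u = True.
  then (¬r ∨ ¬u) forces r = False.
  then (¬d ∨ r) forces d = False.
Try b = True:
  (¬b ∨ ¬e ∨ r) forces e = False.
  (e ∨ ¬h) forces h = False.
  clause (e ∨ h) is falsified — backtrack.
So b = False.
  then (a ∨ b ∨ ¬m ∨ ¬u) forces m = False.
Set e = True.
  then (¬e ∨ h) forces h = True.
All clauses satisfied.

u=T, b=F, e=T, m=F, d=F, a=F, r=F, h=T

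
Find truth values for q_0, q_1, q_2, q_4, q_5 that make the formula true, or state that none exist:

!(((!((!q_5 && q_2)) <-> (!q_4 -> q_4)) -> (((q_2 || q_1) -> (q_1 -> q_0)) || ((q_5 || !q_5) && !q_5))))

q_0=F, q_1=T, q_2=T, q_4=T, q_5=T

  !(((!((!q_5 && q_2)) <-> (!q_4 -> q_4)) -> (((q_2 || q_1) -> (q_1 -> q_0)) || ((q_5 || !q_5) && !q_5)))) = True
    (!((!q_5 && q_2)) <-> (!q_4 -> q_4)) -> (((q_2 || q_1) -> (q_1 -> q_0)) || ((q_5 || !q_5) && !q_5)) = False
      !((!q_5 && q_2)) <-> (!q_4 -> q_4) = True
        !((!q_5 && q_2)) = True
          !q_5 && q_2 = False
            !q_5 = False
        !q_4 -> q_4 = True
          !q_4 = False
      ((q_2 || q_1) -> (q_1 -> q_0)) || ((q_5 || !q_5) && !q_5) = False
        (q_2 || q_1) -> (q_1 -> q_0) = False
          q_2 || q_1 = True
          q_1 -> q_0 = False
        (q_5 || !q_5) && !q_5 = False
          q_5 || !q_5 = True
            !q_5 = False
          !q_5 = False
The formula evaluates to True.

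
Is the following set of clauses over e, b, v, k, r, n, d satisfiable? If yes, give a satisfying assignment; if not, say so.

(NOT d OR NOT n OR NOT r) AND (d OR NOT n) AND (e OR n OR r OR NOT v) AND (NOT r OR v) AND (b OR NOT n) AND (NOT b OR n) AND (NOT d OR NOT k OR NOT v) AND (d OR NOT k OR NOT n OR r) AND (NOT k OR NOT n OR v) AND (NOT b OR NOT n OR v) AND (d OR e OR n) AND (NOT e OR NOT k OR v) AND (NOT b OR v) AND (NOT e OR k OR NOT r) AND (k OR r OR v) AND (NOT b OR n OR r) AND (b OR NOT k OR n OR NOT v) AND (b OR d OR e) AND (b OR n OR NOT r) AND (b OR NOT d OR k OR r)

e=F; b=F; v=F; k=T; r=F; n=F; d=T

Set e = False.
Set b = False.
  then (b OR NOT n) forces n = False.
  then (d OR e OR n) forces d = True.
  then (b OR n OR NOT r) forces r = False.
  then (b OR NOT d OR k OR r) forces k = True.
  then (e OR n OR r OR NOT v) forces v = False.
All clauses satisfied.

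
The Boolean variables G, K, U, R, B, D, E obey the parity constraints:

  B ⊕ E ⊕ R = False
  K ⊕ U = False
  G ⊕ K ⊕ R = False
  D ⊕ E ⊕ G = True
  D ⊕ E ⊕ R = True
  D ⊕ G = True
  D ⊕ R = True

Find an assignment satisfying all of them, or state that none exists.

G: False, K: False, U: False, R: False, B: False, D: True, E: False

B ⊕ E ⊕ R = F ⊕ F ⊕ F = False ✓
K ⊕ U = F ⊕ F = False ✓
G ⊕ K ⊕ R = F ⊕ F ⊕ F = False ✓
D ⊕ E ⊕ G = T ⊕ F ⊕ F = True ✓
D ⊕ E ⊕ R = T ⊕ F ⊕ F = True ✓
D ⊕ G = T ⊕ F = True ✓
D ⊕ R = T ⊕ F = True ✓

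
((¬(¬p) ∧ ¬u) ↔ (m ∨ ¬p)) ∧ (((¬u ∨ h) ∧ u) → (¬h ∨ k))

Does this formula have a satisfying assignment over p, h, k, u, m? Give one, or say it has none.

p: True, h: True, k: False, u: False, m: True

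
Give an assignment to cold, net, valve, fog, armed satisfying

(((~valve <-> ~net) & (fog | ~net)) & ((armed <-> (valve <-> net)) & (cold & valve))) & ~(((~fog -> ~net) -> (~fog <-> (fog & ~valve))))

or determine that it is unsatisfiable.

UNSATISFIABLE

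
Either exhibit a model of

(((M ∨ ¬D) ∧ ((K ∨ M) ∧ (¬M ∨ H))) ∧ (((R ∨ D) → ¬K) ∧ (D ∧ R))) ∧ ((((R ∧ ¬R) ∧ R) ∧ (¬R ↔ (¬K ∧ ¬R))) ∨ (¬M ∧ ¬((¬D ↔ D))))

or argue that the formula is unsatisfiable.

UNSATISFIABLE

Case R = True: the formula simplifies to (((M ∨ ¬D) ∧ ((K ∨ M) ∧ (¬M ∨ H))) ∧ (¬K ∧ D)) ∧ (¬M ∧ ¬((¬D ↔ D))).
  M = True: the conjunct ¬M is False.
  M = False: simplifies to ((¬D ∧ K) ∧ (¬K ∧ D)) ∧ ¬((¬D ↔ D)).
    D = True: the conjunct ¬D is False.
    D = False: the conjunct D is False.
Case R = False: the conjunct R is False.
Both cases fail — unsatisfiable.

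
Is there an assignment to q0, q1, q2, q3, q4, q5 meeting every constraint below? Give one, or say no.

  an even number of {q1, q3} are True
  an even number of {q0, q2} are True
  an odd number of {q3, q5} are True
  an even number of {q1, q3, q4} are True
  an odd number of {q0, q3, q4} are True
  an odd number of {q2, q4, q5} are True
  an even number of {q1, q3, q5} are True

No satisfying assignment exists.

Adding constraints 2, 3, 5, 6 mod 2: every variable appears an even number of times on the left, so the left side is 0.
But the right sides sum to 1 (mod 2). 0 ≠ 1 — the system is inconsistent.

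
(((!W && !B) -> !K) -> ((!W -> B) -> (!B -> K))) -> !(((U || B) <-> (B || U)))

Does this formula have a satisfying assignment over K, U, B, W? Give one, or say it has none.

K: False, U: False, B: False, W: True

  (((!W && !B) -> !K) -> ((!W -> B) -> (!B -> K))) -> !(((U || B) <-> (B || U))) = True
    ((!W && !B) -> !K) -> ((!W -> B) -> (!B -> K)) = False
      (!W && !B) -> !K = True
        !W && !B = False
          !W = False
          !B = True
        !K = True
      (!W -> B) -> (!B -> K) = False
        !W -> B = True
          !W = False
        !B -> K = False
          !B = True
    !(((U || B) <-> (B || U))) = False
      (U || B) <-> (B || U) = True
        U || B = False
        B || U = False
The formula evaluates to True.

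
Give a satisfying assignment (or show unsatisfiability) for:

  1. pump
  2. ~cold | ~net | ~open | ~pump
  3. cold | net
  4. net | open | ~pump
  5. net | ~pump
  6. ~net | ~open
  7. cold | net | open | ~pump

Unit clause (pump) forces pump = True.
In (net | ~pump) only net is left, so net = True.
In (~net | ~open) only ~open is left, so open = False.
Set cold = False.
Check each clause:
  (pump): pump holds.
  (~cold | ~net | ~open | ~pump): ~cold holds.
  (cold | net): net holds.
  (net | open | ~pump): net holds.
  (net | ~pump): net holds.
  (~net | ~open): ~open holds.
  (cold | net | open | ~pump): net holds.
All clauses satisfied.

pump=T, cold=F, net=T, open=F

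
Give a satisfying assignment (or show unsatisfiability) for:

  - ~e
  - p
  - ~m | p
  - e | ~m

p=T, m=F, e=F

Unit clause (~e) forces e = False.
Unit clause (p) forces p = True.
In (e | ~m) only ~m is left, so m = False.
All clauses satisfied.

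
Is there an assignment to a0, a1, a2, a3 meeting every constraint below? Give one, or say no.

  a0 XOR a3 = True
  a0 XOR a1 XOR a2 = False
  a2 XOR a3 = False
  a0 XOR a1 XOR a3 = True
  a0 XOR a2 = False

Unsatisfiable

Adding constraints 2, 3, 4 mod 2: every variable appears an even number of times on the left, so the left side is 0.
But the right sides sum to 1 (mod 2). 0 ≠ 1 — the system is inconsistent.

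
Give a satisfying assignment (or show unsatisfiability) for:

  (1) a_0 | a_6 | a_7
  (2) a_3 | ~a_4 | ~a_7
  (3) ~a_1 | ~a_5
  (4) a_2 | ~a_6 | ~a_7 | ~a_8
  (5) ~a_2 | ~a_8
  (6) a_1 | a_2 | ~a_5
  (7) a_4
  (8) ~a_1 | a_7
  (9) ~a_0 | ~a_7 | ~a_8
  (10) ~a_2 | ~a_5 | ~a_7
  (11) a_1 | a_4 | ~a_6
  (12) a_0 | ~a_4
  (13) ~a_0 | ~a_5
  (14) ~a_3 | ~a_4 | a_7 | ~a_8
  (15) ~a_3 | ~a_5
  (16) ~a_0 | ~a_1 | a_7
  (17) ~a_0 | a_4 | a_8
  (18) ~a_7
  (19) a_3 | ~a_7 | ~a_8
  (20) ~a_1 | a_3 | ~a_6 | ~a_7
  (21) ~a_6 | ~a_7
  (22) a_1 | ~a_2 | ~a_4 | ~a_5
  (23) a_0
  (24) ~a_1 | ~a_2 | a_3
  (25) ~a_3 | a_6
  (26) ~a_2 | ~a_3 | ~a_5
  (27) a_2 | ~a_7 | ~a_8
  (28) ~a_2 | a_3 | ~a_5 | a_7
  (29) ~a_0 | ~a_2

a_0 = True; a_1 = False; a_2 = False; a_3 = False; a_4 = True; a_5 = False; a_6 = False; a_7 = False; a_8 = False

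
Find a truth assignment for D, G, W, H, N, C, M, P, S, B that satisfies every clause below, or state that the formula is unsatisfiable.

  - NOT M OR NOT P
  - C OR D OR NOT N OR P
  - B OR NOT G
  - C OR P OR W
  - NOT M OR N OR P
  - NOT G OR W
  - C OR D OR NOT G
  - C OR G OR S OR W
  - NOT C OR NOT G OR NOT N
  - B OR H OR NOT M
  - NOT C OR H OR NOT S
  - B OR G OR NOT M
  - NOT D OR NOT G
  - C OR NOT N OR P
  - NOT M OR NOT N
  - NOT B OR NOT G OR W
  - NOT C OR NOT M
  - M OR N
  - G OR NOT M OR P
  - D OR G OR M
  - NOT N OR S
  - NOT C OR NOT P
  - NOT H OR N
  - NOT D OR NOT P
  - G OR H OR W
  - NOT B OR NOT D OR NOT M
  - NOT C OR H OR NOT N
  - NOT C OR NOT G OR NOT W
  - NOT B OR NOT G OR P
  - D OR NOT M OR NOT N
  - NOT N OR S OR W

D: True; G: False; W: False; H: True; N: True; C: True; M: False; P: False; S: True; B: True

Set D = True.
  then (NOT D OR NOT G) forces G = False.
  then (NOT D OR NOT P) forces P = False.
  then (G OR NOT M OR P) forces M = False.
  then (M OR N) forces N = True.
  then (NOT N OR S) forces S = True.
  then (C OR NOT N OR P) forces C = True.
  then (NOT C OR H OR NOT N) forces H = True.
Set W = False.
Set B = True.
All clauses satisfied.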